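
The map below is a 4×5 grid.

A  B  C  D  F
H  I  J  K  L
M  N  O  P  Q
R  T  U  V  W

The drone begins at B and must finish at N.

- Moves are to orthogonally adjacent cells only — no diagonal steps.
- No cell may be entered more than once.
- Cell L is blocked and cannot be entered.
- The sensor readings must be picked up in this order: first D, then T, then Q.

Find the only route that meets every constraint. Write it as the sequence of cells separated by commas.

B, C, D, K, J, I, H, M, R, T, U, V, W, Q, P, O, N

The waypoints must appear in the order D, T, Q, with no cell reused.
Route from B: 2× right (reaching D), down to K, 3× left (reaching H), 2× down (reaching R), 4× right (reaching W), up to Q, 3× left (reaching N) — 16 moves in all.
Check: order respected (D at step 2, T at step 9, Q at step 13).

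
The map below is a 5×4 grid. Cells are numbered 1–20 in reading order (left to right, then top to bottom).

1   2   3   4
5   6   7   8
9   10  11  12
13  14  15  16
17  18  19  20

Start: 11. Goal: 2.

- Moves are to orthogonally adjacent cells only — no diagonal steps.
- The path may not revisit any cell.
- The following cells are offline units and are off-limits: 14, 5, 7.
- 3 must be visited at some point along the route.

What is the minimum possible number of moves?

5

Any route passes through 3 somewhere between 11 and 2. Summing Manhattan distances along the two legs (11 → 3 → 2) gives a lower bound of 2 + 1 = 3 moves.
That bound ignores the blocked cells. Measuring each leg by the fewest moves that actually steer around them (11→3: 4; 3→2: 1) raises the lower bound to 5.
A route of 5 moves exists: 11 → 12 → 8 → 4 → 3 → 2.
Since 5 matches that lower bound, it is optimal.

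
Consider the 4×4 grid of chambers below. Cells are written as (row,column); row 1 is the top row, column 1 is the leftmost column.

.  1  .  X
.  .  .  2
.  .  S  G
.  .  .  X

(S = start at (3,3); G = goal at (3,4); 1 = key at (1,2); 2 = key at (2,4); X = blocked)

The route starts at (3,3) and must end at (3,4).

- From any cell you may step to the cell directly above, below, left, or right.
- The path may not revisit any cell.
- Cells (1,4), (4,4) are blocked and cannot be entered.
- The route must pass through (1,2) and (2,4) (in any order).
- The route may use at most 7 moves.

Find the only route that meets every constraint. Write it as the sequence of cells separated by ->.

(3,3) -> (3,2) -> (2,2) -> (1,2) -> (1,3) -> (2,3) -> (2,4) -> (3,4)

The 7-move cap with required stops at (1,2), (2,4) leaves no slack for detours.
Route from (3,3): left 1 to (3,2), up 2 to (1,2), right 1 to (1,3), down 1 to (2,3), right 1 to (2,4), down 1 to (3,4) — 7 moves in all.
Check: all required cells visited; 7 ≤ 7 moves.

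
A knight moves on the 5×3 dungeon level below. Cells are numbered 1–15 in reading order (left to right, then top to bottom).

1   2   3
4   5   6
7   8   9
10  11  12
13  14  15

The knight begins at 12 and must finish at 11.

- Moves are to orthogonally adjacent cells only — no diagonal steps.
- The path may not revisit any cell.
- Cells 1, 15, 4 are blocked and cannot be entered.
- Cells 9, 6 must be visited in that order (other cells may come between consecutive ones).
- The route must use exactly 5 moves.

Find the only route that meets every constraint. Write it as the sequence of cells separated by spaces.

The waypoints must appear in the order 9, 6, with no cell reused.
Route from 12: up 2 to 6, left 1 to 5, down 2 to 11 — 5 moves in all.
Check: order respected (9 at step 1, 6 at step 2); 5 moves as required.

12 9 6 5 8 11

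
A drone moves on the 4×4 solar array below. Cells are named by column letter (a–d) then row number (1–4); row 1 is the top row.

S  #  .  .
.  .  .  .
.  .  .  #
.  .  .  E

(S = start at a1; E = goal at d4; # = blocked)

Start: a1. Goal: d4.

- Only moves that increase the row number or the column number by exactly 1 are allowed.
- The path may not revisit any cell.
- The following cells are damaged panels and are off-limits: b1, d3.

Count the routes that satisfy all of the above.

A right/down-only route from a1 to d4 makes exactly 3 down-moves and 3 right-moves in some order.
With no other constraints that would be C(6,3) = 20 routes.
Subtract routes through each blocked cell (inclusion–exclusion for overlaps): − through b1: 10 − through d3: 10 + through b1&d3: 6 → 6.
That gives 6 routes.

6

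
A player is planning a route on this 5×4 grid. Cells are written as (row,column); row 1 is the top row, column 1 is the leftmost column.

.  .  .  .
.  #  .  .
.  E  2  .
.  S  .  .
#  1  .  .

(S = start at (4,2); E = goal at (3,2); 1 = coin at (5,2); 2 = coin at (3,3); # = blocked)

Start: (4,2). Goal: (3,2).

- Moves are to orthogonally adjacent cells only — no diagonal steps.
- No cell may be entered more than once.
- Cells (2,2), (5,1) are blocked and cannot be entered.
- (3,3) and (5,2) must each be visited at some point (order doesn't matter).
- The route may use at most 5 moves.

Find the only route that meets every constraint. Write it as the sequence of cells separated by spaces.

(4,2) (5,2) (5,3) (4,3) (3,3) (3,2)

The budget equals the shortest possible length, so every move has to be on a shortest route through the required cells.
Route from (4,2): down 1 to (5,2), right 1 to (5,3), up 2 to (3,3), left 1 to (3,2) — 5 moves in all.
Check: all required cells visited; 5 ≤ 5 moves.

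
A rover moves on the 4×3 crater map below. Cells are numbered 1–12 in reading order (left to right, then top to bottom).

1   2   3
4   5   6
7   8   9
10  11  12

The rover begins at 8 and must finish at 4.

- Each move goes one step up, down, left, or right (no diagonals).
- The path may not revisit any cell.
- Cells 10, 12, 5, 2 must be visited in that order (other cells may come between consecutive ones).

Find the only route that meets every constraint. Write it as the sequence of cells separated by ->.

8 -> 7 -> 10 -> 11 -> 12 -> 9 -> 6 -> 5 -> 2 -> 1 -> 4

The waypoints must appear in the order 10, 12, 5, 2, with no cell reused.
Route from 8: left to 7, down to 10, 2× right (reaching 12), 2× up (reaching 6), left to 5, up to 2, left to 1, down to 4 — 10 moves in all.
Check: order respected (10 at step 2, 12 at step 4, 5 at step 7, 2 at step 8).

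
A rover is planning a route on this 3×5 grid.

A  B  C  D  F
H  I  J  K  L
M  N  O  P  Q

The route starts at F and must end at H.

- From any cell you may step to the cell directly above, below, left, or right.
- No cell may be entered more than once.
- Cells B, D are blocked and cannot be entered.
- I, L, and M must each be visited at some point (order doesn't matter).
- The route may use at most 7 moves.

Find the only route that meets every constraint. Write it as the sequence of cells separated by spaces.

The 7-move cap with required stops at I, L, M leaves no slack for detours.
Route from F: down 1 to L, left 3 to I, down 1 to N, left 1 to M, up 1 to H — 7 moves in all.
Check: all required cells visited; 7 ≤ 7 moves.

F L K J I N M H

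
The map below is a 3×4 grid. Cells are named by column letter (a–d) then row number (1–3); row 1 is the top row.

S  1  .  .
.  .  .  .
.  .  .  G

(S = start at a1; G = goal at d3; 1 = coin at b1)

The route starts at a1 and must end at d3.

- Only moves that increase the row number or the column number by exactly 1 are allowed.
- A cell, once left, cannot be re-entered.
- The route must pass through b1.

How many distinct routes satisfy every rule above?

A right/down-only route from a1 to d3 makes exactly 2 down-moves and 3 right-moves in some order.
With no other constraints that would be C(5,2) = 10 routes.
Split at b1 and multiply the segment counts: a1→b1: 1; b1→d3: 6; product = 6.
That gives 6 routes.

6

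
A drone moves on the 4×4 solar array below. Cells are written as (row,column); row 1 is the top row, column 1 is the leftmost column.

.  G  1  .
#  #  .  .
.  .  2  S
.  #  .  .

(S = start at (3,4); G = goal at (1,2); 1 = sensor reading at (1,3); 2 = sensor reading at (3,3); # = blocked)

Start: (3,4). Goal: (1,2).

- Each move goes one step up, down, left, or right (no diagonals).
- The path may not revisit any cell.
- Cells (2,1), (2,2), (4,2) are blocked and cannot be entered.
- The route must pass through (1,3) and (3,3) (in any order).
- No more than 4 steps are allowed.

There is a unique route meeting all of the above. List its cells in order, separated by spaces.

The 4-move cap with required stops at (1,3), (3,3) leaves no slack for detours.
Route from (3,4): left to (3,3), 2× up (reaching (1,3)), left to (1,2) — 4 moves in all.
Check: all required cells visited; 4 ≤ 4 moves.

(3,4) (3,3) (2,3) (1,3) (1,2)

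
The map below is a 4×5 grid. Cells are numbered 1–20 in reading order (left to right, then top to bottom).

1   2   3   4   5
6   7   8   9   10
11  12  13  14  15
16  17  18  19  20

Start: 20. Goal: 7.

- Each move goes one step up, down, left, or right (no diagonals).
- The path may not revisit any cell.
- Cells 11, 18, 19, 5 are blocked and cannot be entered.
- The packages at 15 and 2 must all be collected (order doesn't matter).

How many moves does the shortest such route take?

7

Any route passes through 15 and 2 in some order between 20 and 7. Summing Manhattan distances along each leg and taking the cheapest ordering (20 → 15 → 2 → 7) gives a lower bound of 1 + 5 + 1 = 7 moves.
A route of 7 moves achieves this: 20 → 15 → 10 → 9 → 4 → 3 → 2 → 7.
Since 7 matches the lower bound, it is optimal.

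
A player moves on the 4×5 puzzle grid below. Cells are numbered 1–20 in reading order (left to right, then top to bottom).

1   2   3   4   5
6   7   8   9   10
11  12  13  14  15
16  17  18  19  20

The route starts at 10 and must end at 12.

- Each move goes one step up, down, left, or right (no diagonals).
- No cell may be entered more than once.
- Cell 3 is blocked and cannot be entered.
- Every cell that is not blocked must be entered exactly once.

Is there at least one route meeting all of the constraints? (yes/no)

One route that works: 10 → 5 → 4 → 9 → 14 → 15 → 20 → 19 → 18 → 13 → 8 → 7 → 2 → 1 → 6 → 11 → 16 → 17 → 12.

yes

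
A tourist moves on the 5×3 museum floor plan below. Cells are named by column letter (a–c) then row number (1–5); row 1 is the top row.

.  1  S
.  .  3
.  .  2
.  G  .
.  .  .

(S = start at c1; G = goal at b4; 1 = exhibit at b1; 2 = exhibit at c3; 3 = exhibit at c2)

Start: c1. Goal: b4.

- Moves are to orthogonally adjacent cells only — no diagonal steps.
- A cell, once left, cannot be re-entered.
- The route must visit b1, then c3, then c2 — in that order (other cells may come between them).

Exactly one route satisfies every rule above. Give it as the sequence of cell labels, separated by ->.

The waypoints must appear in the order b1, c3, c2, with no cell reused.
Route from c1: 2× left (reaching a1), 4× down (reaching a5), 2× right (reaching c5), 3× up (reaching c2), left to b2, 2× down (reaching b4) — 14 moves in all.
Check: order respected (1 at step 1, 2 at step 10, 3 at step 11).

c1 -> b1 -> a1 -> a2 -> a3 -> a4 -> a5 -> b5 -> c5 -> c4 -> c3 -> c2 -> b2 -> b3 -> b4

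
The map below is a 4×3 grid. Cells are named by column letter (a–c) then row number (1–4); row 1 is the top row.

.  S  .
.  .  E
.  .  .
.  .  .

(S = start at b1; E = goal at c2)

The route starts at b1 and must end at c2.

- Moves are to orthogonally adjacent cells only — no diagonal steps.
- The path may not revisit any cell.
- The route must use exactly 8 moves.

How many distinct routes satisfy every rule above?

Need simple routes of exactly 8 moves from b1 to c2 (Manhattan distance 2, so 3 moves are spent on a detour and 3 undoing it).
Branch systematically from the start, pruning whenever the remaining move budget drops below the Manhattan distance to c2 or differs from it in parity. Grouping the completions by first move — via b2: 4; via a1: 5 (no valid completion starts via c1) — and summing: 4 + 5 = 9.
That gives 9 routes.

9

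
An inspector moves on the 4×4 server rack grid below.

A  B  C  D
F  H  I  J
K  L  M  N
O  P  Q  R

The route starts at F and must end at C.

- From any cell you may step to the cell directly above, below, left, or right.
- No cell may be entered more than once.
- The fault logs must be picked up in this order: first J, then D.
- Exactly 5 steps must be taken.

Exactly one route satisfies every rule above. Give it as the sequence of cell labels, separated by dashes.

F - H - I - J - D - C

The waypoints must appear in the order J, D, with no cell reused.
Route from F: right 3 to J, up 1 to D, left 1 to C — 5 moves in all.
Check: order respected (J at step 3, D at step 4); 5 moves as required.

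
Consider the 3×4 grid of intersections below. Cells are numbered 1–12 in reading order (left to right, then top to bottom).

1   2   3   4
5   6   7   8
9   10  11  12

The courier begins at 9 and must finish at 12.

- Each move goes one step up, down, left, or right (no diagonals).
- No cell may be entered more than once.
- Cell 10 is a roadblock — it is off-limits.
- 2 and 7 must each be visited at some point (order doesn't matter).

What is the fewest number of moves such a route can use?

Any route passes through 2 and 7 in some order between 9 and 12. Summing Manhattan distances along each leg and taking the cheapest ordering (9 → 2 → 7 → 12) gives a lower bound of 3 + 2 + 2 = 7 moves.
A route of 7 moves achieves this: 9 → 5 → 1 → 2 → 6 → 7 → 11 → 12.
Since 7 matches the lower bound, it is optimal.

7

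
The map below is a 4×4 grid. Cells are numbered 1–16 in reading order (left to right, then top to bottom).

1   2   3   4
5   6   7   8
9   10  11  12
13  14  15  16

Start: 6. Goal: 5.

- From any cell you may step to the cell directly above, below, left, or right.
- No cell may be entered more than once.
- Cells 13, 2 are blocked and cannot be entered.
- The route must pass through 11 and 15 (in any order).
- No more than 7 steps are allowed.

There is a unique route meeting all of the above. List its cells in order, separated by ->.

6 -> 7 -> 11 -> 15 -> 14 -> 10 -> 9 -> 5

Any route must reach 11 and 15 and still end at 5 within 7 moves, so the order of the required stops is forced.
Route from 6: right to 7, 2× down (reaching 15), left to 14, up to 10, left to 9, up to 5 — 7 moves in all.
Check: all required cells visited; 7 ≤ 7 moves.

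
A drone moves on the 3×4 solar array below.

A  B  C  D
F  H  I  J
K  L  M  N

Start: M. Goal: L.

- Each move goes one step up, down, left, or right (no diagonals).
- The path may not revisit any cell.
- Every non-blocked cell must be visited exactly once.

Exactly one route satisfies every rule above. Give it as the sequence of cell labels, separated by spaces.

M N J D C I H B A F K L

Need to visit all 12 open cells exactly once, starting at M and ending at L.
Cell A has only two open neighbours (F and B), so the path must pass straight through it: one of those is the cell it's entered from and the other is where it exits.
Route from M: right 1 to N, up 2 to D, left 1 to C, down 1 to I, left 1 to H, up 1 to B, left 1 to A, down 2 to K, right 1 to L — 11 moves in all.
Check: all 12 open cells covered.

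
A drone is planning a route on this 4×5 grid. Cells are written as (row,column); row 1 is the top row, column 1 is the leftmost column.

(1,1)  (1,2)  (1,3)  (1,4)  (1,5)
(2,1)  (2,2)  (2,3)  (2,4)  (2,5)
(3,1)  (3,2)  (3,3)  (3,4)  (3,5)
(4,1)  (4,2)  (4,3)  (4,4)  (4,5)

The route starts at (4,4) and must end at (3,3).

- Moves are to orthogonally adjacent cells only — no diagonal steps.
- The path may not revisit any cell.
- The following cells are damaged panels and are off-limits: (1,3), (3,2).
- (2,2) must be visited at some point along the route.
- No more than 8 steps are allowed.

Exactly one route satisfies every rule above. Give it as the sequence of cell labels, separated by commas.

(4,4), (4,3), (4,2), (4,1), (3,1), (2,1), (2,2), (2,3), (3,3)

Any route must reach (2,2) and still end at (3,3) within 8 moves, so the order of the required stops is forced.
Route from (4,4): left 3 to (4,1), up 2 to (2,1), right 2 to (2,3), down 1 to (3,3) — 8 moves in all.
Check: all required cells visited; 8 ≤ 8 moves.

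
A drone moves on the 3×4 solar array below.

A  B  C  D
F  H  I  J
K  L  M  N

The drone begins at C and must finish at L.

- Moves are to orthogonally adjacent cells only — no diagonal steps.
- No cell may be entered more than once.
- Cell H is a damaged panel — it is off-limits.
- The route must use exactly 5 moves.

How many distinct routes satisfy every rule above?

Need simple routes of exactly 5 moves from C to L (Manhattan distance 3, so 1 moves are spent on a detour and 1 undoing it).
Enumerating: C I J N M L | C B A F K L | C D J N M L | C D J I M L.
That gives 4 routes.

4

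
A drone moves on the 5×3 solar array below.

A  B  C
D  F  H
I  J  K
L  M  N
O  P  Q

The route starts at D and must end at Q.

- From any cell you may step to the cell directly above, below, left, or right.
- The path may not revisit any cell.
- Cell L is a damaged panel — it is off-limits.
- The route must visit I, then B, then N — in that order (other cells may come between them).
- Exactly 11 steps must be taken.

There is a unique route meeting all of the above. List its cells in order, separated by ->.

D -> I -> J -> F -> B -> C -> H -> K -> N -> M -> P -> Q

The waypoints must appear in the order I, B, N, with no cell reused.
Route from D: down 1 to I, right 1 to J, up 2 to B, right 1 to C, down 3 to N, left 1 to M, down 1 to P, right 1 to Q — 11 moves in all.
Check: order respected (I at step 1, B at step 4, N at step 8); 11 moves as required.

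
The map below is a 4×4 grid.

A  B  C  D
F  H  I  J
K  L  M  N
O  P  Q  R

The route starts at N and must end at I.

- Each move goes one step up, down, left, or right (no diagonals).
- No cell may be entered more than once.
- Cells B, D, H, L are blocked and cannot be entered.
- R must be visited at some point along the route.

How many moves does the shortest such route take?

Any route passes through R somewhere between N and I. Summing Manhattan distances along the two legs (N → R → I) gives a lower bound of 1 + 3 = 4 moves.
A route of 4 moves achieves this: N → R → Q → M → I.
Since 4 matches the lower bound, it is optimal.

4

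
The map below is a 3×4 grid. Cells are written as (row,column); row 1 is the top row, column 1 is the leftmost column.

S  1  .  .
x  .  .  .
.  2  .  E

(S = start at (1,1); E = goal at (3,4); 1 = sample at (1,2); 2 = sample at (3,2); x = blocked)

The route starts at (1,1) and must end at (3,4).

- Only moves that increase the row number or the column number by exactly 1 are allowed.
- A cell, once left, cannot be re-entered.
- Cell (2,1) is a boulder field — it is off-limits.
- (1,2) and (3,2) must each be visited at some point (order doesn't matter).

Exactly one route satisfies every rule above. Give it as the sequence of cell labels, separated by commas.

(1,1), (1,2), (2,2), (3,2), (3,3), (3,4)

Moves only go right or down, so the column and row indices never decrease.
Route from (1,1): right to (1,2), 2× down (reaching (3,2)), 2× right (reaching (3,4)) — 5 moves in all.
Check: all required cells visited.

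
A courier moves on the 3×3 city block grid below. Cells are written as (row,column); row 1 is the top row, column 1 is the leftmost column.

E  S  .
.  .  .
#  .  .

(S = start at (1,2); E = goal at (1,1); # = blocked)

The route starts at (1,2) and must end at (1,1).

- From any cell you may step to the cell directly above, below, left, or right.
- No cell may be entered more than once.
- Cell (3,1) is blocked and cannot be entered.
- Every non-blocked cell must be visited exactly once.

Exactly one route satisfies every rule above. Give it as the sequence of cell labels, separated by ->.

Need to visit all 8 open cells exactly once, starting at (1,2) and ending at (1,1).
Cell (3,2) has only two open neighbours ((2,2) and (3,3)), so the path must pass straight through it: one of those is the cell it's entered from and the other is where it exits.
Route from (1,2): right to (1,3), 2× down (reaching (3,3)), left to (3,2), up to (2,2), left to (2,1), up to (1,1) — 7 moves in all.
Check: all 8 open cells covered.

(1,2) -> (1,3) -> (2,3) -> (3,3) -> (3,2) -> (2,2) -> (2,1) -> (1,1)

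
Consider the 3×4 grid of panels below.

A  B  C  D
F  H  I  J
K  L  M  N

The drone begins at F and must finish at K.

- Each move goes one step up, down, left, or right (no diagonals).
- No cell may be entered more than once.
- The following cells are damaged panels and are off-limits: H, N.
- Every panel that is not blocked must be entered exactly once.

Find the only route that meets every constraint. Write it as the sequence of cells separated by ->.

Need to visit all 10 open cells exactly once, starting at F and ending at K.
Cell J has only two open neighbours (D and I), so the path must pass straight through it: one of those is the cell it's entered from and the other is where it exits.
Route from F: up 1 to A, right 3 to D, down 1 to J, left 1 to I, down 1 to M, left 2 to K — 9 moves in all.
Check: all 10 open cells covered.

F -> A -> B -> C -> D -> J -> I -> M -> L -> K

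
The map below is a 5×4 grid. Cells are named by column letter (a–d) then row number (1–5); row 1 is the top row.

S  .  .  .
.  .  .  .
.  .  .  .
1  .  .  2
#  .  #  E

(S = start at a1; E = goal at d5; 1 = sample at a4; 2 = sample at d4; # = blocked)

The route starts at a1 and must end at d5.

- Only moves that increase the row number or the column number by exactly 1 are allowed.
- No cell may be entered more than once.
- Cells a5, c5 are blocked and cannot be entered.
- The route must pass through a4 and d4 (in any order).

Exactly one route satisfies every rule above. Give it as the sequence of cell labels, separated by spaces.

a1 a2 a3 a4 b4 c4 d4 d5

Moves only go right or down, so the column and row indices never decrease.
Route from a1: 3× down (reaching a4), 3× right (reaching d4), down to d5 — 7 moves in all.
Check: all required cells visited.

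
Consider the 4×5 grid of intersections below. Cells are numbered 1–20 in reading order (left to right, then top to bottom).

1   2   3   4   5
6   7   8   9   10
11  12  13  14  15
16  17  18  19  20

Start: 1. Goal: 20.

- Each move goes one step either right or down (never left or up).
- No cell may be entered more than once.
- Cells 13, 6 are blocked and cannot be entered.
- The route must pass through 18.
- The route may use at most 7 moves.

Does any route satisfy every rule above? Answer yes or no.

yes

One route that works: 1 → 2 → 7 → 12 → 17 → 18 → 19 → 20.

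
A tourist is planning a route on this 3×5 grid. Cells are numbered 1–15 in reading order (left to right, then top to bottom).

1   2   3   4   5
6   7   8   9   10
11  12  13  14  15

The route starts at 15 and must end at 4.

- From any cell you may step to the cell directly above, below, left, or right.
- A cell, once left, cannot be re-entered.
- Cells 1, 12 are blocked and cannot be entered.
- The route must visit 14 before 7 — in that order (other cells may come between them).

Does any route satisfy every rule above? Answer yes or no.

One route that works: 15 → 14 → 9 → 8 → 7 → 2 → 3 → 4.

yes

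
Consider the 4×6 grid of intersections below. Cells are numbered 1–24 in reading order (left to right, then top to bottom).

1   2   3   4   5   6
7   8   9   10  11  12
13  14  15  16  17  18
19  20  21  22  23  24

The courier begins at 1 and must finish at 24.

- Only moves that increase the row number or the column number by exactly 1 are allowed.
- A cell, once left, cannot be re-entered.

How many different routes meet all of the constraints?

A right/down-only route from 1 to 24 makes exactly 3 down-moves and 5 right-moves in some order.
With no other constraints that would be C(8,3) = 56 routes.
That gives 56 routes.

56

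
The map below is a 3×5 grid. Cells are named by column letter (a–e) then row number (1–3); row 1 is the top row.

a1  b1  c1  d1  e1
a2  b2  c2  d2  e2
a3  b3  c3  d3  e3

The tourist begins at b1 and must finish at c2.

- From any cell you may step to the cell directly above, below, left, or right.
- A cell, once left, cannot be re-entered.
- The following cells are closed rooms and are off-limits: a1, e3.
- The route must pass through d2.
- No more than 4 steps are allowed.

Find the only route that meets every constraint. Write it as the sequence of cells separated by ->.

b1 -> c1 -> d1 -> d2 -> c2

The 4-move cap with required stops at d2 leaves no slack for detours.
Route from b1: right 2 to d1, down 1 to d2, left 1 to c2 — 4 moves in all.
Check: all required cells visited; 4 ≤ 4 moves.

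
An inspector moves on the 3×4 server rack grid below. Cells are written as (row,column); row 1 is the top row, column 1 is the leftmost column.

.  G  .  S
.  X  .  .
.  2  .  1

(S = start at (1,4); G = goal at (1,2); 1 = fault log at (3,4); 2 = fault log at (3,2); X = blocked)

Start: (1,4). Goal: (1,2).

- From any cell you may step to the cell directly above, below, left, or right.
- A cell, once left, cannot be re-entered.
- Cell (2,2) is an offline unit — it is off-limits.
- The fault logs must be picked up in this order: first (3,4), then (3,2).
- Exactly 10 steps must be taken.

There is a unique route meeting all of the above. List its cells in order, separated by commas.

(1,4), (1,3), (2,3), (2,4), (3,4), (3,3), (3,2), (3,1), (2,1), (1,1), (1,2)

The waypoints must appear in the order (3,4), (3,2), with no cell reused.
Route from (1,4): left to (1,3), down to (2,3), right to (2,4), down to (3,4), 3× left (reaching (3,1)), 2× up (reaching (1,1)), right to (1,2) — 10 moves in all.
Check: order respected (1 at step 4, 2 at step 6); 10 moves as required.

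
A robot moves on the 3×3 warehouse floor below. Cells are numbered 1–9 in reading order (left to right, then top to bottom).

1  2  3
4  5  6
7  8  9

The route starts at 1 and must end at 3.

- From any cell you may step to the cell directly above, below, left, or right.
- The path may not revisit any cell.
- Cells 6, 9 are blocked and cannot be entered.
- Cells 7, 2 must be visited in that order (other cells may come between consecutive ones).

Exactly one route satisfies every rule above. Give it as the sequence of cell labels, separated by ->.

1 -> 4 -> 7 -> 8 -> 5 -> 2 -> 3

The waypoints must appear in the order 7, 2, with no cell reused.
Route from 1: down 2 to 7, right 1 to 8, up 2 to 2, right 1 to 3 — 6 moves in all.
Check: order respected (7 at step 2, 2 at step 5).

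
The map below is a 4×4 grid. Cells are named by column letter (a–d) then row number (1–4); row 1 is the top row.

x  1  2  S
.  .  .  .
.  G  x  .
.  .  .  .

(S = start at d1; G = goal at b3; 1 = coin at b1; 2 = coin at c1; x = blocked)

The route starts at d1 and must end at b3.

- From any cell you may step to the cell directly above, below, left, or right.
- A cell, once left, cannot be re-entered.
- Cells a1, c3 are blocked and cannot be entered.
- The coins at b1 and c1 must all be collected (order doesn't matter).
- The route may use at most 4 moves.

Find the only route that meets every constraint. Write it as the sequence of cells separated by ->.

d1 -> c1 -> b1 -> b2 -> b3

Any route must reach b1 and c1 and still end at b3 within 4 moves, so the order of the required stops is forced.
Route from d1: 2× left (reaching b1), 2× down (reaching b3) — 4 moves in all.
Check: all required cells visited; 4 ≤ 4 moves.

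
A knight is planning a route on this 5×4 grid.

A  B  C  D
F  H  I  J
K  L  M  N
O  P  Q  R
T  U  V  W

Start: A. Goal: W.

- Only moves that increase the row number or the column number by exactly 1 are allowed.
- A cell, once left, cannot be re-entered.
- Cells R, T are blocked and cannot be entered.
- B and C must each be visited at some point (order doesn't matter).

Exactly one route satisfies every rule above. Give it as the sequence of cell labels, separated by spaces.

Moves only go right or down, so the column and row indices never decrease.
Route from A: 2× right (reaching C), 4× down (reaching V), right to W — 7 moves in all.
Check: all required cells visited.

A B C I M Q V W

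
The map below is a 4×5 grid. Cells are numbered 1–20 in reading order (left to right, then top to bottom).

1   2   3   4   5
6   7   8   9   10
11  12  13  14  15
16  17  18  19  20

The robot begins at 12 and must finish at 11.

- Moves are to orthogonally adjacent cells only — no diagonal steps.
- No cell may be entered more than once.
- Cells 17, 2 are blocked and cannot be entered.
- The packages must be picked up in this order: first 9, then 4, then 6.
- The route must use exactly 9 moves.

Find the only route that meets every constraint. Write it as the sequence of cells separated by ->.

12 -> 13 -> 14 -> 9 -> 4 -> 3 -> 8 -> 7 -> 6 -> 11

The waypoints must appear in the order 9, 4, 6, with no cell reused.
Route from 12: 2× right (reaching 14), 2× up (reaching 4), left to 3, down to 8, 2× left (reaching 6), down to 11 — 9 moves in all.
Check: order respected (9 at step 3, 4 at step 4, 6 at step 8); 9 moves as required.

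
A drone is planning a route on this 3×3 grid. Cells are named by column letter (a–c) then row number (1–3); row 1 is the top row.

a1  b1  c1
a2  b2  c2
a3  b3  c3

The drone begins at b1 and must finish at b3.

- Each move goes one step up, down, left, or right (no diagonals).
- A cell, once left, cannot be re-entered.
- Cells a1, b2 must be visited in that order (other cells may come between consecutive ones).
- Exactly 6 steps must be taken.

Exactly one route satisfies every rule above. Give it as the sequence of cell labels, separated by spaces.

b1 a1 a2 b2 c2 c3 b3

The waypoints must appear in the order a1, b2, with no cell reused.
Route from b1: left to a1, down to a2, 2× right (reaching c2), down to c3, left to b3 — 6 moves in all.
Check: order respected (a1 at step 1, b2 at step 3); 6 moves as required.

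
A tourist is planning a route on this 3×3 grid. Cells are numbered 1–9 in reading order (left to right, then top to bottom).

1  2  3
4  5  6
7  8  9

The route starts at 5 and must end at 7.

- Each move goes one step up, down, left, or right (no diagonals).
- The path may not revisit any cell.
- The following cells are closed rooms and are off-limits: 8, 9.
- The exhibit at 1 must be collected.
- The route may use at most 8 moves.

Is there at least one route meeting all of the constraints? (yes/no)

One route that works: 5 → 2 → 1 → 4 → 7.

yes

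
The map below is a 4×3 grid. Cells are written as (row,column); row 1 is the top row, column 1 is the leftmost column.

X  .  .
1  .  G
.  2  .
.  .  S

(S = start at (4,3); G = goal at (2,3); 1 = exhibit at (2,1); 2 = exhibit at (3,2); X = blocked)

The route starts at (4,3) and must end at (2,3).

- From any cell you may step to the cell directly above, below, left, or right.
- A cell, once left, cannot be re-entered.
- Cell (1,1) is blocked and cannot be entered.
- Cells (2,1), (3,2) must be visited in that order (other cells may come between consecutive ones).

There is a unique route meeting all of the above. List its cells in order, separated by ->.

The waypoints must appear in the order (2,1), (3,2), with no cell reused.
Route from (4,3): left 2 to (4,1), up 2 to (2,1), right 1 to (2,2), down 1 to (3,2), right 1 to (3,3), up 1 to (2,3) — 8 moves in all.
Check: order respected (1 at step 4, 2 at step 6).

(4,3) -> (4,2) -> (4,1) -> (3,1) -> (2,1) -> (2,2) -> (3,2) -> (3,3) -> (2,3)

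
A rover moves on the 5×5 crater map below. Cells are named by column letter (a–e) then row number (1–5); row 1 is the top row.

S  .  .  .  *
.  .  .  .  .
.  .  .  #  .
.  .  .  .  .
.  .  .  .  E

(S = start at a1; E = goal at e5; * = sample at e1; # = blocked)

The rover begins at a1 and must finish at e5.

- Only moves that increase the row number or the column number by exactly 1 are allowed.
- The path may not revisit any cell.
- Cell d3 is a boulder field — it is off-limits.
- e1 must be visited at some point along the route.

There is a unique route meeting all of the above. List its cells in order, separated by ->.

Moves only go right or down, so the column and row indices never decrease.
Route from a1: right 4 to e1, down 4 to e5 — 8 moves in all.
Check: all required cells visited.

a1 -> b1 -> c1 -> d1 -> e1 -> e2 -> e3 -> e4 -> e5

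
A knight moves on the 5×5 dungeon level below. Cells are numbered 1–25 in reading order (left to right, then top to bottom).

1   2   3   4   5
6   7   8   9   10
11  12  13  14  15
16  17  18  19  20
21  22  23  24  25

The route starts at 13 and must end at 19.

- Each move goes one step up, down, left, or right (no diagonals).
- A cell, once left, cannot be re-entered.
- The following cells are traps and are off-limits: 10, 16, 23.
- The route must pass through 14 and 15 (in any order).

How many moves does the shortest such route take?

4

Any route passes through 14 and 15 in some order between 13 and 19. Summing Manhattan distances along each leg and taking the cheapest ordering (13 → 14 → 15 → 19) gives a lower bound of 1 + 1 + 2 = 4 moves.
A route of 4 moves achieves this: 13 → 14 → 15 → 20 → 19.
Since 4 matches the lower bound, it is optimal.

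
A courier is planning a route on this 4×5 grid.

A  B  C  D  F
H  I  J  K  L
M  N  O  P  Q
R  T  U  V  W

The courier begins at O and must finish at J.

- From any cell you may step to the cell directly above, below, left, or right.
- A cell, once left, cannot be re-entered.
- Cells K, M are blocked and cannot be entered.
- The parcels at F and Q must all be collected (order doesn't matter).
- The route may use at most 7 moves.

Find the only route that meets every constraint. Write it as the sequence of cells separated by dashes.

The 7-move cap with required stops at F, Q leaves no slack for detours.
Route from O: 2× right (reaching Q), 2× up (reaching F), 2× left (reaching C), down to J — 7 moves in all.
Check: all required cells visited; 7 ≤ 7 moves.

O - P - Q - L - F - D - C - J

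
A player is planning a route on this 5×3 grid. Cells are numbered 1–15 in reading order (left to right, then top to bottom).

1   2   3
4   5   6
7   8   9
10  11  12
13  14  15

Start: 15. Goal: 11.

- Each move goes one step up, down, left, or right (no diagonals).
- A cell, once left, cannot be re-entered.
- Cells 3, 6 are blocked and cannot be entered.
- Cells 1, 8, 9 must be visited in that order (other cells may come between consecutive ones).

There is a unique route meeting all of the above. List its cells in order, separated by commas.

The waypoints must appear in the order 1, 8, 9, with no cell reused.
Route from 15: 2× left (reaching 13), 4× up (reaching 1), right to 2, 2× down (reaching 8), right to 9, down to 12, left to 11 — 12 moves in all.
Check: order respected (1 at step 6, 8 at step 9, 9 at step 10).

15, 14, 13, 10, 7, 4, 1, 2, 5, 8, 9, 12, 11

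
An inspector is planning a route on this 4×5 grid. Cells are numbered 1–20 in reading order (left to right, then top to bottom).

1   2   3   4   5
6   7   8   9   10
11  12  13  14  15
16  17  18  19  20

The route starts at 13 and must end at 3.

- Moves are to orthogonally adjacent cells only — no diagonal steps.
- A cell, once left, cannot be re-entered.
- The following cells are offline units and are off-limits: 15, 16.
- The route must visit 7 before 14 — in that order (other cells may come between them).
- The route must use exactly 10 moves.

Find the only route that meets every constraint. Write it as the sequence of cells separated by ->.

The waypoints must appear in the order 7, 14, with no cell reused.
Route from 13: up 1 to 8, left 1 to 7, down 2 to 17, right 2 to 19, up 3 to 4, left 1 to 3 — 10 moves in all.
Check: order respected (7 at step 2, 14 at step 7); 10 moves as required.

13 -> 8 -> 7 -> 12 -> 17 -> 18 -> 19 -> 14 -> 9 -> 4 -> 3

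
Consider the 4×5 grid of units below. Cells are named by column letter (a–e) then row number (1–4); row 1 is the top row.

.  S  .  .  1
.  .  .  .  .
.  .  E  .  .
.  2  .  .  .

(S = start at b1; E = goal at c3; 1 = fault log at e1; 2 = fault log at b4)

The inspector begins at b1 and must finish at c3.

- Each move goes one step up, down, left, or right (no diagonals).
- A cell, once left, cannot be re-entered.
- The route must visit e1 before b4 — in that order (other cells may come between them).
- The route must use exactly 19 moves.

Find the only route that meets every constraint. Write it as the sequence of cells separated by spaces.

The waypoints must appear in the order e1, b4, with no cell reused.
Route from b1: left 1 to a1, down 1 to a2, right 2 to c2, up 1 to c1, right 2 to e1, down 1 to e2, left 1 to d2, down 1 to d3, right 1 to e3, down 1 to e4, left 4 to a4, up 1 to a3, right 2 to c3 — 19 moves in all.
Check: order respected (1 at step 7, 2 at step 15); 19 moves as required.

b1 a1 a2 b2 c2 c1 d1 e1 e2 d2 d3 e3 e4 d4 c4 b4 a4 a3 b3 c3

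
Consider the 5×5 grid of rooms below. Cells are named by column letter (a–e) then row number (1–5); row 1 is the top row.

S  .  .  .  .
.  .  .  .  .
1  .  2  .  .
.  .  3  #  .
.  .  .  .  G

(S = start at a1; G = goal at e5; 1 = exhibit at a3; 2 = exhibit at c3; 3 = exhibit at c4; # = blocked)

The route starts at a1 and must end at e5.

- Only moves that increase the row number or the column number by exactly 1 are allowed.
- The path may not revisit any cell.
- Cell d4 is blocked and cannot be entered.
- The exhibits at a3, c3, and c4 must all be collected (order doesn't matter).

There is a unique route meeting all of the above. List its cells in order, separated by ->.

Moves only go right or down, so the column and row indices never decrease.
Route from a1: 2× down (reaching a3), 2× right (reaching c3), 2× down (reaching c5), 2× right (reaching e5) — 8 moves in all.
Check: all required cells visited.

a1 -> a2 -> a3 -> b3 -> c3 -> c4 -> c5 -> d5 -> e5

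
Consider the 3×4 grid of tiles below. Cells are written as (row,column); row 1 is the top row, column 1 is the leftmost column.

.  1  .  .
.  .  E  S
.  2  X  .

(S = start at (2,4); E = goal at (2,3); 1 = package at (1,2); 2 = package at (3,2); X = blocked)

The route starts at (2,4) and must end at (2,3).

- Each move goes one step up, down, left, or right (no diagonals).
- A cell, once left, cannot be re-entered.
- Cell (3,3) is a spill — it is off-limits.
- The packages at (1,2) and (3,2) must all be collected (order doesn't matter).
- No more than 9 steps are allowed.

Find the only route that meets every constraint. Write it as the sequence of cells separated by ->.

(2,4) -> (1,4) -> (1,3) -> (1,2) -> (1,1) -> (2,1) -> (3,1) -> (3,2) -> (2,2) -> (2,3)

The 9-move cap with required stops at (1,2), (3,2) leaves no slack for detours.
Route from (2,4): up 1 to (1,4), left 3 to (1,1), down 2 to (3,1), right 1 to (3,2), up 1 to (2,2), right 1 to (2,3) — 9 moves in all.
Check: all required cells visited; 9 ≤ 9 moves.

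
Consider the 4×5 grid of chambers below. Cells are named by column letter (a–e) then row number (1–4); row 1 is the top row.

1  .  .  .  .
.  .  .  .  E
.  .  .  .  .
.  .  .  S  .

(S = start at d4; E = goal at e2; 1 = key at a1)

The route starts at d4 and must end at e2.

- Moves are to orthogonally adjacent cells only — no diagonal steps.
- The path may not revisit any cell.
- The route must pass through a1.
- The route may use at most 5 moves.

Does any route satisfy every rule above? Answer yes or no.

no

Even ignoring the no-revisit rule, getting from d4 to e2 via a1 needs at least 6 + 5 = 11 moves (Manhattan distance per leg), which exceeds the 5-move limit.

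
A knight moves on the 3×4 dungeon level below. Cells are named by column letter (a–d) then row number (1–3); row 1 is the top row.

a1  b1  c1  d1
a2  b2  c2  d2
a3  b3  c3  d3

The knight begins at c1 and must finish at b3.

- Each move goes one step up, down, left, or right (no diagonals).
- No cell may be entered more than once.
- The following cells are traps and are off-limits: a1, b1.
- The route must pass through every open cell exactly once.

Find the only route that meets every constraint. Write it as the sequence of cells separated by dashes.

c1 - d1 - d2 - d3 - c3 - c2 - b2 - a2 - a3 - b3

Need to visit all 10 open cells exactly once, starting at c1 and ending at b3.
Cell a3 has only two open neighbours (a2 and b3), so the path must pass straight through it: one of those is the cell it's entered from and the other is where it exits.
Route from c1: right 1 to d1, down 2 to d3, left 1 to c3, up 1 to c2, left 2 to a2, down 1 to a3, right 1 to b3 — 9 moves in all.
Check: all 10 open cells covered.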